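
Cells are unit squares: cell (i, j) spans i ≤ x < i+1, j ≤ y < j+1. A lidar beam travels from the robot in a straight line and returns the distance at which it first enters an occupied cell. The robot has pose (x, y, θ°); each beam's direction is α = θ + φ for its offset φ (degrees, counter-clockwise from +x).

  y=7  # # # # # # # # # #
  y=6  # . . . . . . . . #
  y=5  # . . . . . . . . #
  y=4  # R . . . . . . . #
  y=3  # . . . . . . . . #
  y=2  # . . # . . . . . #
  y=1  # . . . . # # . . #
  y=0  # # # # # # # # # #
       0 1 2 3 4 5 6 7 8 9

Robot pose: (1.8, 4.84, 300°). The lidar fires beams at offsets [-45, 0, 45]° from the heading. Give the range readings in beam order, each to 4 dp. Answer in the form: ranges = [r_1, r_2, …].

beam 1: φ=-45°, α=255°
  dir = (cos 255°, sin 255°) = (-0.2588, -0.9659); from cell (1,4)
  next x-line at t=3.0910, next y-line at t=0.8696; Δt_x=3.8637, Δt_y=1.0353
    y: enter (1,3) at t=0.8696
    y: enter (1,2) at t=1.9049
    y: enter (1,1) at t=2.9402
    x: enter (0,1) at t=3.0910 ← occupied
  → r_1 = 3.0910
beam 2: φ=0°, α=300°
  dir = (cos 300°, sin 300°) = (0.5000, -0.8660); from cell (1,4)
  next x-line at t=0.4000, next y-line at t=0.9699; Δt_x=2.0000, Δt_y=1.1547
    x: enter (2,4) at t=0.4000
    y: enter (2,3) at t=0.9699
    y: enter (2,2) at t=2.1246
    x: enter (3,2) at t=2.4000 ← occupied
  → r_2 = 2.4000
beam 3: φ=45°, α=345°
  dir = (cos 345°, sin 345°) = (0.9659, -0.2588); from cell (1,4)
  next x-line at t=0.2071, next y-line at t=3.2455; Δt_x=1.0353, Δt_y=3.8637
    x: enter (2,4) at t=0.2071
    x: enter (3,4) at t=1.2423
    x: enter (4,4) at t=2.2776
    y: enter (4,3) at t=3.2455
    x: enter (5,3) at t=3.3129
    x: enter (6,3) at t=4.3482
    x: enter (7,3) at t=5.3834
    x: enter (8,3) at t=6.4187
    y: enter (8,2) at t=7.1092
    x: enter (9,2) at t=7.4540 ← occupied
  → r_3 = 7.4540

ranges = [3.0910, 2.4000, 7.4540]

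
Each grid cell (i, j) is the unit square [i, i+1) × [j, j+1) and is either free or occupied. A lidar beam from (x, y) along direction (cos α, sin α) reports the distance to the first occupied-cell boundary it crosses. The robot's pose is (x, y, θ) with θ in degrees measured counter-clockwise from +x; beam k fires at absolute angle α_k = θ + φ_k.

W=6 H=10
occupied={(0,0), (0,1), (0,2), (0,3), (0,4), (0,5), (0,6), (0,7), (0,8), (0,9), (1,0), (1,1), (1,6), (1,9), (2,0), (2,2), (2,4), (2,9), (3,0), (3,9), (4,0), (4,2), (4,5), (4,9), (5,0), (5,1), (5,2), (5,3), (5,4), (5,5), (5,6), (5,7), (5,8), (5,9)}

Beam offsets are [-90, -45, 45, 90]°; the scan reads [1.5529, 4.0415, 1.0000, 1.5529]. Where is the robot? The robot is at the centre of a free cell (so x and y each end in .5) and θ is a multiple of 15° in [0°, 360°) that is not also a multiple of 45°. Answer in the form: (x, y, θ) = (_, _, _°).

Enumerate (i+0.5, j+0.5, θ) over the 26 free cells and 16 admissible headings. For each, cast all 4 beams and compare to the given ranges.
  (2.5, 8.5, 300°): beam 1 = 1.7321 ≠ 1.5529 ✗
  (2.5, 7.5, 105°): beam 1 = 2.5882 ≠ 1.5529 ✗
  (4.5, 4.5, 75°): beam 1 = 0.5176 ≠ 1.5529 ✗
  (3.5, 7.5, 150°): beam 1 = 1.7321 ≠ 1.5529 ✗
  (3.5, 2.5, 75°): beam 1 = 0.5176 ≠ 1.5529 ✗
  …
  (2.5, 5.5, 105°): r_1=1.5529, r_2=4.0415, r_3=1.0000, r_4=1.5529 — all match ✓
No second candidate reproduces the full scan.

(x, y, θ) = (2.5, 5.5, 105°)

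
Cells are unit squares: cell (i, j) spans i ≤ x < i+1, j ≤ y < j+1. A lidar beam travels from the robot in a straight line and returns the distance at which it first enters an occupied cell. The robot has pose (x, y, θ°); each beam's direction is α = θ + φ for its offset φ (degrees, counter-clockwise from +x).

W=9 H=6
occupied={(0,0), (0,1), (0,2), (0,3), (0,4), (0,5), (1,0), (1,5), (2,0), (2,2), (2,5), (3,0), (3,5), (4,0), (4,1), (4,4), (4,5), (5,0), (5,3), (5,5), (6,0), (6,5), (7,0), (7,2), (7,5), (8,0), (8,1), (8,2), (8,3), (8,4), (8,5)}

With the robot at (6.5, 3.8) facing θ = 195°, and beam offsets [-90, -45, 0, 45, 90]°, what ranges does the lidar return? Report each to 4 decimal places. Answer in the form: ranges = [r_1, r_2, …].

ranges = [1.2423, 1.7321, 0.5176, 3.0000, 2.8988]

beam 1: φ=-90°, α=105°
  cosα=-0.2588 sinα=0.9659 | (6,3) | tMaxX 1.9319 tMaxY 0.2071 | tΔX 3.8637 tΔY 1.0353
    t=0.2071 [y] (6,4)
    t=1.2423 [y] (6,5) — stop
  → r_1 = 1.2423
beam 2: φ=-45°, α=150°
  cosα=-0.8660 sinα=0.5000 | (6,3) | tMaxX 0.5774 tMaxY 0.4000 | tΔX 1.1547 tΔY 2.0000
    t=0.4000 [y] (6,4)
    t=0.5774 [x] (5,4)
    t=1.7321 [x] (4,4) — stop
  → r_2 = 1.7321
beam 3: φ=0°, α=195°
  cosα=-0.9659 sinα=-0.2588 | (6,3) | tMaxX 0.5176 tMaxY 3.0910 | tΔX 1.0353 tΔY 3.8637
    t=0.5176 [x] (5,3) — stop
  → r_3 = 0.5176
beam 4: φ=45°, α=240°
  cosα=-0.5000 sinα=-0.8660 | (6,3) | tMaxX 1.0000 tMaxY 0.9238 | tΔX 2.0000 tΔY 1.1547
    t=0.9238 [y] (6,2)
    t=1.0000 [x] (5,2)
    t=2.0785 [y] (5,1)
    t=3.0000 [x] (4,1) — stop
  → r_4 = 3.0000
beam 5: φ=90°, α=285°
  cosα=0.2588 sinα=-0.9659 | (6,3) | tMaxX 1.9319 tMaxY 0.8282 | tΔX 3.8637 tΔY 1.0353
    t=0.8282 [y] (6,2)
    t=1.8635 [y] (6,1)
    t=1.9319 [x] (7,1)
    t=2.8988 [y] (7,0) — stop
  → r_5 = 2.8988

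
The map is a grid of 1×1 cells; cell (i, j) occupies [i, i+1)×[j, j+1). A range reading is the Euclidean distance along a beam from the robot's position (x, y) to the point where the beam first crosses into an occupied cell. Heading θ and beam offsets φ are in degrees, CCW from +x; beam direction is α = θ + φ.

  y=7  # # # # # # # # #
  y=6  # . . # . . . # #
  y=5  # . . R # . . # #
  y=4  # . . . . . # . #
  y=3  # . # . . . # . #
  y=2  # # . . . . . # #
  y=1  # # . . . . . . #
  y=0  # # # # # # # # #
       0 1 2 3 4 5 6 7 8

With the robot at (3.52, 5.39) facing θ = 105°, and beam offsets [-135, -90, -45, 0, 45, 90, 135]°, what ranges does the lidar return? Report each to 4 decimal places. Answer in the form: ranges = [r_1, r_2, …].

ranges = [0.5543, 0.4969, 0.7044, 0.6315, 2.9098, 2.6089, 1.6050]

beam 1: φ=-135°, α=330°
  dir = (cos 330°, sin 330°) = (0.8660, -0.5000); from cell (3,5)
  next x-line at t=0.5543, next y-line at t=0.7800; Δt_x=1.1547, Δt_y=2.0000
    x: enter (4,5) at t=0.5543 ← occupied
  → r_1 = 0.5543
beam 2: φ=-90°, α=15°
  dir = (cos 15°, sin 15°) = (0.9659, 0.2588); from cell (3,5)
  next x-line at t=0.4969, next y-line at t=2.3569; Δt_x=1.0353, Δt_y=3.8637
    x: enter (4,5) at t=0.4969 ← occupied
  → r_2 = 0.4969
beam 3: φ=-45°, α=60°
  dir = (cos 60°, sin 60°) = (0.5000, 0.8660); from cell (3,5)
  next x-line at t=0.9600, next y-line at t=0.7044; Δt_x=2.0000, Δt_y=1.1547
    y: enter (3,6) at t=0.7044 ← occupied
  → r_3 = 0.7044
beam 4: φ=0°, α=105°
  dir = (cos 105°, sin 105°) = (-0.2588, 0.9659); from cell (3,5)
  next x-line at t=2.0091, next y-line at t=0.6315; Δt_x=3.8637, Δt_y=1.0353
    y: enter (3,6) at t=0.6315 ← occupied
  → r_4 = 0.6315
beam 5: φ=45°, α=150°
  dir = (cos 150°, sin 150°) = (-0.8660, 0.5000); from cell (3,5)
  next x-line at t=0.6004, next y-line at t=1.2200; Δt_x=1.1547, Δt_y=2.0000
    x: enter (2,5) at t=0.6004
    y: enter (2,6) at t=1.2200
    x: enter (1,6) at t=1.7551
    x: enter (0,6) at t=2.9098 ← occupied
  → r_5 = 2.9098
beam 6: φ=90°, α=195°
  dir = (cos 195°, sin 195°) = (-0.9659, -0.2588); from cell (3,5)
  next x-line at t=0.5383, next y-line at t=1.5068; Δt_x=1.0353, Δt_y=3.8637
    x: enter (2,5) at t=0.5383
    y: enter (2,4) at t=1.5068
    x: enter (1,4) at t=1.5736
    x: enter (0,4) at t=2.6089 ← occupied
  → r_6 = 2.6089
beam 7: φ=135°, α=240°
  dir = (cos 240°, sin 240°) = (-0.5000, -0.8660); from cell (3,5)
  next x-line at t=1.0400, next y-line at t=0.4503; Δt_x=2.0000, Δt_y=1.1547
    y: enter (3,4) at t=0.4503
    x: enter (2,4) at t=1.0400
    y: enter (2,3) at t=1.6050 ← occupied
  → r_7 = 1.6050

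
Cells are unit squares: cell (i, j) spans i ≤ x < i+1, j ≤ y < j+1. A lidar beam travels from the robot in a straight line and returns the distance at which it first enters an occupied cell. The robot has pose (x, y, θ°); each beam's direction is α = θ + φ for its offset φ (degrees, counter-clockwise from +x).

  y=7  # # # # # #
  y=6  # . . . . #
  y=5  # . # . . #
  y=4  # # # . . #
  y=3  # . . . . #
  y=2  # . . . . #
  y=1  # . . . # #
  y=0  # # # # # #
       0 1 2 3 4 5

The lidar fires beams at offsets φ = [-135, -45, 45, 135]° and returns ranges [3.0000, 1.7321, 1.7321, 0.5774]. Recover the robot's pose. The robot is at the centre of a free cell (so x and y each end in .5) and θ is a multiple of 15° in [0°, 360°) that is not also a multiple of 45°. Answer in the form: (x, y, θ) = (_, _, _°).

(x, y, θ) = (3.5, 5.5, 75°)

The pose lattice has 20·16 = 320 candidates. Test each by forward raycasting.
  (1.5, 6.5, 105°): beam 1 = 1.0000 ≠ 3.0000 ✗
  (1.5, 1.5, 330°): beam 1 = 0.5176 ≠ 3.0000 ✗
  (3.5, 6.5, 120°): beam 1 = 1.5529 ≠ 3.0000 ✗
  (1.5, 5.5, 75°): beam 1 = 0.5774 ≠ 3.0000 ✗
  …
  (3.5, 5.5, 75°): r_1=3.0000, r_2=1.7321, r_3=1.7321, r_4=0.5774 — all match ✓
Only this pose fits every beam.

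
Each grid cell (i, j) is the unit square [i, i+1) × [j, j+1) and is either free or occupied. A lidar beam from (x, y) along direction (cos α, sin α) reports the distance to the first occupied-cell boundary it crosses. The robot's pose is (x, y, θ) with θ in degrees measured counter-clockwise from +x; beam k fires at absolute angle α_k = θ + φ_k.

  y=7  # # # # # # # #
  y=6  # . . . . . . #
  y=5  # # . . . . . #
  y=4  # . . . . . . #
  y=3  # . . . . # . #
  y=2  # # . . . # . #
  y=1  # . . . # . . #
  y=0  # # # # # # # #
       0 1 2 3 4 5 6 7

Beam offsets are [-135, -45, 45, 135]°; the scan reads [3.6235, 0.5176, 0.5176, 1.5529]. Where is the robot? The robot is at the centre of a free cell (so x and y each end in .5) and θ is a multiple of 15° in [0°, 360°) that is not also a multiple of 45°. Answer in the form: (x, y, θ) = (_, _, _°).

Candidates: 31 free-cell centres × 16 headings = 496 poses. Raycast each; keep the one whose scan matches to 4 dp.
  (4.5, 3.5, 210°): beam 2 = 3.6235 ≠ 0.5176 ✗
  (3.5, 5.5, 165°): beam 1 = 3.0000 ≠ 3.6235 ✗
  (6.5, 6.5, 165°): beam 1 = 0.5774 ≠ 3.6235 ✗
  (5.5, 5.5, 165°): beam 1 = 1.7321 ≠ 3.6235 ✗
  …
  (1.5, 4.5, 120°): r_1=3.6235, r_2=0.5176, r_3=0.5176, r_4=1.5529 — all match ✓
Unique over the lattice → pose = (1.5, 4.5, 120°).

(x, y, θ) = (1.5, 4.5, 120°)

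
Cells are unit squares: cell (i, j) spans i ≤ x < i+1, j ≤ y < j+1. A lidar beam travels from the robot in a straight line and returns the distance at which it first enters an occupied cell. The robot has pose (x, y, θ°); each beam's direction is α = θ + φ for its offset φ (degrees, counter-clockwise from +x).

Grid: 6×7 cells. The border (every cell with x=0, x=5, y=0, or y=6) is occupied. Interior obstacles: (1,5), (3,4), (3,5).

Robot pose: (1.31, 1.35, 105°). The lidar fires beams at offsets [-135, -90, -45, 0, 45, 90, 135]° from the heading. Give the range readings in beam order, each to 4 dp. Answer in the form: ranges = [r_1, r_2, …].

ranges = [0.7000, 3.8202, 3.3800, 1.1977, 0.3580, 0.3209, 0.4041]

beam 1: φ=-135°, α=330°
  cosα=0.8660 sinα=-0.5000 | (1,1) | tMaxX 0.7967 tMaxY 0.7000 | tΔX 1.1547 tΔY 2.0000
    t=0.7000 [y] (1,0) — stop
  → r_1 = 0.7000
beam 2: φ=-90°, α=15°
  cosα=0.9659 sinα=0.2588 | (1,1) | tMaxX 0.7143 tMaxY 2.5114 | tΔX 1.0353 tΔY 3.8637
    t=0.7143 [x] (2,1)
    t=1.7496 [x] (3,1)
    t=2.5114 [y] (3,2)
    t=2.7849 [x] (4,2)
    t=3.8202 [x] (5,2) — stop
  → r_2 = 3.8202
beam 3: φ=-45°, α=60°
  cosα=0.5000 sinα=0.8660 | (1,1) | tMaxX 1.3800 tMaxY 0.7506 | tΔX 2.0000 tΔY 1.1547
    t=0.7506 [y] (1,2)
    t=1.3800 [x] (2,2)
    t=1.9053 [y] (2,3)
    t=3.0600 [y] (2,4)
    t=3.3800 [x] (3,4) — stop
  → r_3 = 3.3800
beam 4: φ=0°, α=105°
  cosα=-0.2588 sinα=0.9659 | (1,1) | tMaxX 1.1977 tMaxY 0.6729 | tΔX 3.8637 tΔY 1.0353
    t=0.6729 [y] (1,2)
    t=1.1977 [x] (0,2) — stop
  → r_4 = 1.1977
beam 5: φ=45°, α=150°
  cosα=-0.8660 sinα=0.5000 | (1,1) | tMaxX 0.3580 tMaxY 1.3000 | tΔX 1.1547 tΔY 2.0000
    t=0.3580 [x] (0,1) — stop
  → r_5 = 0.3580
beam 6: φ=90°, α=195°
  cosα=-0.9659 sinα=-0.2588 | (1,1) | tMaxX 0.3209 tMaxY 1.3523 | tΔX 1.0353 tΔY 3.8637
    t=0.3209 [x] (0,1) — stop
  → r_6 = 0.3209
beam 7: φ=135°, α=240°
  cosα=-0.5000 sinα=-0.8660 | (1,1) | tMaxX 0.6200 tMaxY 0.4041 | tΔX 2.0000 tΔY 1.1547
    t=0.4041 [y] (1,0) — stop
  → r_7 = 0.4041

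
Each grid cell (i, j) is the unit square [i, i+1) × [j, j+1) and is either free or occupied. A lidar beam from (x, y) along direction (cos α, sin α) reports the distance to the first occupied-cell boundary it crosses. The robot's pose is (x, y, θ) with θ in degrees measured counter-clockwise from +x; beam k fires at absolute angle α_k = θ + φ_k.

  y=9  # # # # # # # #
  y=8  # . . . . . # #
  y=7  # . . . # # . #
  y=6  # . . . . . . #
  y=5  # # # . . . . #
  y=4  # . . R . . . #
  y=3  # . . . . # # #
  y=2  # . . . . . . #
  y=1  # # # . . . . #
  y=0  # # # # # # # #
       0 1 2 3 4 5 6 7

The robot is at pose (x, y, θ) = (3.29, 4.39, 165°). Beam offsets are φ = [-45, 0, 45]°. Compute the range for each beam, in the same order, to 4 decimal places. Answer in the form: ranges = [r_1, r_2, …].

beam 1: φ=-45°, α=120°
  d=(-0.5000,0.8660)  start (3,4)  tX=0.5800 tY=0.7044  stride 1/|dx|=2.0000 1/|dy|=1.1547
    cross x-line → (2,4), t=0.5800
    cross y-line → (2,5), t=0.7044 (wall)
  → r_1 = 0.7044
beam 2: φ=0°, α=165°
  d=(-0.9659,0.2588)  start (3,4)  tX=0.3002 tY=2.3569  stride 1/|dx|=1.0353 1/|dy|=3.8637
    cross x-line → (2,4), t=0.3002
    cross x-line → (1,4), t=1.3355
    cross y-line → (1,5), t=2.3569 (wall)
  → r_2 = 2.3569
beam 3: φ=45°, α=210°
  d=(-0.8660,-0.5000)  start (3,4)  tX=0.3349 tY=0.7800  stride 1/|dx|=1.1547 1/|dy|=2.0000
    cross x-line → (2,4), t=0.3349
    cross y-line → (2,3), t=0.7800
    cross x-line → (1,3), t=1.4896
    cross x-line → (0,3), t=2.6443 (wall)
  → r_3 = 2.6443

ranges = [0.7044, 2.3569, 2.6443]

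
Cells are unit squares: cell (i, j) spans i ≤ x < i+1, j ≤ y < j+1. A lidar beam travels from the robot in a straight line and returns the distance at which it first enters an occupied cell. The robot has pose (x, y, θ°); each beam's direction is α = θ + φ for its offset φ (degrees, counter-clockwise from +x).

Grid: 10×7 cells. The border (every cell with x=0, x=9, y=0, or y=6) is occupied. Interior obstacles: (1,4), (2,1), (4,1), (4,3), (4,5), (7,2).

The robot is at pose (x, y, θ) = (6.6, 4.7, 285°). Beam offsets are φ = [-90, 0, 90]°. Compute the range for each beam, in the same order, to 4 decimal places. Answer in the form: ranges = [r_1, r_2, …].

beam 1: φ=-90°, α=195°
  direction (-0.9659, -0.2588); cell (6,4); t to first gridline: x 0.6212, y 2.7046 (then +1.0353 / +3.8637)
    (5,4) via x @ 0.6212
    (4,4) via x @ 1.6564
    (3,4) via x @ 2.6917
    (3,3) via y @ 2.7046
    (2,3) via x @ 3.7270
    (1,3) via x @ 4.7623
    (0,3) via x @ 5.7975  # hit
  → r_1 = 5.7975
beam 2: φ=0°, α=285°
  direction (0.2588, -0.9659); cell (6,4); t to first gridline: x 1.5455, y 0.7247 (then +3.8637 / +1.0353)
    (6,3) via y @ 0.7247
    (7,3) via x @ 1.5455
    (7,2) via y @ 1.7600  # hit
  → r_2 = 1.7600
beam 3: φ=90°, α=15°
  direction (0.9659, 0.2588); cell (6,4); t to first gridline: x 0.4141, y 1.1591 (then +1.0353 / +3.8637)
    (7,4) via x @ 0.4141
    (7,5) via y @ 1.1591
    (8,5) via x @ 1.4494
    (9,5) via x @ 2.4847  # hit
  → r_3 = 2.4847

ranges = [5.7975, 1.7600, 2.4847]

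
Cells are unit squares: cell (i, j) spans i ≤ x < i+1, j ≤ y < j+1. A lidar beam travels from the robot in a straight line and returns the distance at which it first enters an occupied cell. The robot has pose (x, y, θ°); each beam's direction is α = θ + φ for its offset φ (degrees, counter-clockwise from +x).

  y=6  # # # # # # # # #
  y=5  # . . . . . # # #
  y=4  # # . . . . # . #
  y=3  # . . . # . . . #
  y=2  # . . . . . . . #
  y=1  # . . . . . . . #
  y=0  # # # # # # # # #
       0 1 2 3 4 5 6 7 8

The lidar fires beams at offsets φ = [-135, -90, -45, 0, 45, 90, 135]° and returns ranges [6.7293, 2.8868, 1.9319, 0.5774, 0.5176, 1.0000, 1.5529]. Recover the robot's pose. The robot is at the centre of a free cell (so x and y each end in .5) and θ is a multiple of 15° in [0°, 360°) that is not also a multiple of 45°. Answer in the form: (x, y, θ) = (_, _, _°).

(x, y, θ) = (7.5, 3.5, 330°)

Candidates: 30 free-cell centres × 16 headings = 480 poses. Raycast each; keep the one whose scan matches to 4 dp.
  (2.5, 3.5, 75°): beam 1 = 2.8868 ≠ 6.7293 ✗
  (5.5, 1.5, 345°): beam 1 = 1.0000 ≠ 6.7293 ✗
  (2.5, 2.5, 105°): beam 1 = 3.0000 ≠ 6.7293 ✗
  (6.5, 2.5, 330°): beam 1 = 5.6940 ≠ 6.7293 ✗
  …
  (7.5, 3.5, 330°): r_1=6.7293, r_2=2.8868, r_3=1.9319, r_4=0.5774, r_5=0.5176, r_6=1.0000, r_7=1.5529 — all match ✓
Only this pose fits every beam.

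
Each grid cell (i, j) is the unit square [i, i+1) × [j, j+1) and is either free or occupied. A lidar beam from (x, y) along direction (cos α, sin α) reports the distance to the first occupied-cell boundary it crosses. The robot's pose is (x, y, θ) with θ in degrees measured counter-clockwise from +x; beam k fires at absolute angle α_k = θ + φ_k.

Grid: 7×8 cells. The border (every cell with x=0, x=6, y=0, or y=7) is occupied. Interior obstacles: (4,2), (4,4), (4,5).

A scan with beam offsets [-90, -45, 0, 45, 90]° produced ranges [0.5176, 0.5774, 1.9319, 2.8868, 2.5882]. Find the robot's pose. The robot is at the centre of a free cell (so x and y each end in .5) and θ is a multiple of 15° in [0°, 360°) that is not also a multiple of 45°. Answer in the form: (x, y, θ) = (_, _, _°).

(x, y, θ) = (1.5, 3.5, 255°)

The pose lattice has 27·16 = 432 candidates. Test each by forward raycasting.
  (3.5, 1.5, 60°): beam 1 = 1.0000 ≠ 0.5176 ✗
  (2.5, 2.5, 60°): beam 1 = 3.0000 ≠ 0.5176 ✗
  (2.5, 4.5, 75°): beam 1 = 1.5529 ≠ 0.5176 ✗
  (1.5, 6.5, 150°): beam 1 = 0.5774 ≠ 0.5176 ✗
  …
  (1.5, 3.5, 255°): r_1=0.5176, r_2=0.5774, r_3=1.9319, r_4=2.8868, r_5=2.5882 — all match ✓
Unique over the lattice → pose = (1.5, 3.5, 255°).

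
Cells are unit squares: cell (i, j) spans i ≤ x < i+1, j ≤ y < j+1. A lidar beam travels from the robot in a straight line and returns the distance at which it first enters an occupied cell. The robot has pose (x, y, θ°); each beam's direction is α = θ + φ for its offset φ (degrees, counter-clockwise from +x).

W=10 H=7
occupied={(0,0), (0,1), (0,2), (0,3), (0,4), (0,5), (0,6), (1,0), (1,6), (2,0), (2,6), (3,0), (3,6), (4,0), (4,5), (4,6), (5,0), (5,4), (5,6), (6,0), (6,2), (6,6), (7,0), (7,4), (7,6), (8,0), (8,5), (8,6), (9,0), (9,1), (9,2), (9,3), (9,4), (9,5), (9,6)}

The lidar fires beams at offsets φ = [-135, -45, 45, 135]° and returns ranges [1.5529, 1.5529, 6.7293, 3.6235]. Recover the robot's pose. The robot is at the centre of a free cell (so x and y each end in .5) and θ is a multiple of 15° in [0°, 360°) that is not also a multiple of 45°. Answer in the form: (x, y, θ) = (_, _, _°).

(x, y, θ) = (2.5, 2.5, 330°)

Enumerate (i+0.5, j+0.5, θ) over the 35 free cells and 16 admissible headings. For each, cast all 4 beams and compare to the given ranges.
  (5.5, 5.5, 195°): beam 1 = 0.5774 ≠ 1.5529 ✗
  (7.5, 2.5, 330°): beam 1 = 0.5176 ≠ 1.5529 ✗
  (5.5, 3.5, 15°): beam 1 = 2.8868 ≠ 1.5529 ✗
  (6.5, 1.5, 30°): beam 1 = 0.5176 ≠ 1.5529 ✗
  (3.5, 3.5, 195°): beam 1 = 1.7321 ≠ 1.5529 ✗
  …
  (2.5, 2.5, 330°): r_1=1.5529, r_2=1.5529, r_3=6.7293, r_4=3.6235 — all match ✓
Only this pose fits every beam.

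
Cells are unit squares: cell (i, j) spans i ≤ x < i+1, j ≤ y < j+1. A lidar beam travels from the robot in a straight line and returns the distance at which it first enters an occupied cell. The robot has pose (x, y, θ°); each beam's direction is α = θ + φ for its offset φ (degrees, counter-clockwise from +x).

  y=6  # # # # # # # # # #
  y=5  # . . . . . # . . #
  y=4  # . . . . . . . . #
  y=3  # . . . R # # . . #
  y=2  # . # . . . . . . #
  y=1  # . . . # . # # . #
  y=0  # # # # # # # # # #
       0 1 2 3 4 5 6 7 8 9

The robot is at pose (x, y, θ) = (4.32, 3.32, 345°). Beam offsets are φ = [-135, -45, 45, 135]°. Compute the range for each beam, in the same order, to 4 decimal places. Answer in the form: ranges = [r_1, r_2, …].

beam 1: φ=-135°, α=210°
  direction (-0.8660, -0.5000); cell (4,3); t to first gridline: x 0.3695, y 0.6400 (then +1.1547 / +2.0000)
    (3,3) via x @ 0.3695
    (3,2) via y @ 0.6400
    (2,2) via x @ 1.5242  # hit
  → r_1 = 1.5242
beam 2: φ=-45°, α=300°
  direction (0.5000, -0.8660); cell (4,3); t to first gridline: x 1.3600, y 0.3695 (then +2.0000 / +1.1547)
    (4,2) via y @ 0.3695
    (5,2) via x @ 1.3600
    (5,1) via y @ 1.5242
    (5,0) via y @ 2.6789  # hit
  → r_2 = 2.6789
beam 3: φ=45°, α=30°
  direction (0.8660, 0.5000); cell (4,3); t to first gridline: x 0.7852, y 1.3600 (then +1.1547 / +2.0000)
    (5,3) via x @ 0.7852  # hit
  → r_3 = 0.7852
beam 4: φ=135°, α=120°
  direction (-0.5000, 0.8660); cell (4,3); t to first gridline: x 0.6400, y 0.7852 (then +2.0000 / +1.1547)
    (3,3) via x @ 0.6400
    (3,4) via y @ 0.7852
    (3,5) via y @ 1.9399
    (2,5) via x @ 2.6400
    (2,6) via y @ 3.0946  # hit
  → r_4 = 3.0946

ranges = [1.5242, 2.6789, 0.7852, 3.0946]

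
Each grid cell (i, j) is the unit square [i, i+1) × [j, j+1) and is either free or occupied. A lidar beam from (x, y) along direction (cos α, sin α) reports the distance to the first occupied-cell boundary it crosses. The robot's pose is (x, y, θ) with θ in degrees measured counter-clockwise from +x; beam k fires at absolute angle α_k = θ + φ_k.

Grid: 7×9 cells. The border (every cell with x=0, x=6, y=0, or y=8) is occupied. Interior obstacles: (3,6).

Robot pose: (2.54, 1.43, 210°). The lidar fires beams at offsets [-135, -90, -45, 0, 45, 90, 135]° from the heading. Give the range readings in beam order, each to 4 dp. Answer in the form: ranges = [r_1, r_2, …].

ranges = [4.7312, 3.0800, 1.5943, 0.8600, 0.4452, 0.4965, 1.6614]

beam 1: φ=-135°, α=75°
  direction (0.2588, 0.9659); cell (2,1); t to first gridline: x 1.7773, y 0.5901 (then +3.8637 / +1.0353)
    (2,2) via y @ 0.5901
    (2,3) via y @ 1.6254
    (3,3) via x @ 1.7773
    (3,4) via y @ 2.6607
    (3,5) via y @ 3.6959
    (3,6) via y @ 4.7312  # hit
  → r_1 = 4.7312
beam 2: φ=-90°, α=120°
  direction (-0.5000, 0.8660); cell (2,1); t to first gridline: x 1.0800, y 0.6582 (then +2.0000 / +1.1547)
    (2,2) via y @ 0.6582
    (1,2) via x @ 1.0800
    (1,3) via y @ 1.8129
    (1,4) via y @ 2.9676
    (0,4) via x @ 3.0800  # hit
  → r_2 = 3.0800
beam 3: φ=-45°, α=165°
  direction (-0.9659, 0.2588); cell (2,1); t to first gridline: x 0.5590, y 2.2023 (then +1.0353 / +3.8637)
    (1,1) via x @ 0.5590
    (0,1) via x @ 1.5943  # hit
  → r_3 = 1.5943
beam 4: φ=0°, α=210°
  direction (-0.8660, -0.5000); cell (2,1); t to first gridline: x 0.6235, y 0.8600 (then +1.1547 / +2.0000)
    (1,1) via x @ 0.6235
    (1,0) via y @ 0.8600  # hit
  → r_4 = 0.8600
beam 5: φ=45°, α=255°
  direction (-0.2588, -0.9659); cell (2,1); t to first gridline: x 2.0864, y 0.4452 (then +3.8637 / +1.0353)
    (2,0) via y @ 0.4452  # hit
  → r_5 = 0.4452
beam 6: φ=90°, α=300°
  direction (0.5000, -0.8660); cell (2,1); t to first gridline: x 0.9200, y 0.4965 (then +2.0000 / +1.1547)
    (2,0) via y @ 0.4965  # hit
  → r_6 = 0.4965
beam 7: φ=135°, α=345°
  direction (0.9659, -0.2588); cell (2,1); t to first gridline: x 0.4762, y 1.6614 (then +1.0353 / +3.8637)
    (3,1) via x @ 0.4762
    (4,1) via x @ 1.5115
    (4,0) via y @ 1.6614  # hit
  → r_7 = 1.6614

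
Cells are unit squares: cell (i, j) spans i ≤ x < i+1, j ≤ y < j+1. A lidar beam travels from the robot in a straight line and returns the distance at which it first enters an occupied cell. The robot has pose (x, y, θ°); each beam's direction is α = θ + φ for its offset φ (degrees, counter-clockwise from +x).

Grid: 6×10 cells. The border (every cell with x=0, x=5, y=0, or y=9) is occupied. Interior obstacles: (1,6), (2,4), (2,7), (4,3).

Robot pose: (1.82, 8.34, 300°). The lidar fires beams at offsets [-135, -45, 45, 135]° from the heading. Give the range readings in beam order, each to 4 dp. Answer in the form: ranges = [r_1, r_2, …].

ranges = [0.8489, 1.3873, 3.2922, 0.6833]

beam 1: φ=-135°, α=165°
  direction (-0.9659, 0.2588); cell (1,8); t to first gridline: x 0.8489, y 2.5500 (then +1.0353 / +3.8637)
    (0,8) via x @ 0.8489  # hit
  → r_1 = 0.8489
beam 2: φ=-45°, α=255°
  direction (-0.2588, -0.9659); cell (1,8); t to first gridline: x 3.1682, y 0.3520 (then +3.8637 / +1.0353)
    (1,7) via y @ 0.3520
    (1,6) via y @ 1.3873  # hit
  → r_2 = 1.3873
beam 3: φ=45°, α=345°
  direction (0.9659, -0.2588); cell (1,8); t to first gridline: x 0.1863, y 1.3137 (then +1.0353 / +3.8637)
    (2,8) via x @ 0.1863
    (3,8) via x @ 1.2216
    (3,7) via y @ 1.3137
    (4,7) via x @ 2.2569
    (5,7) via x @ 3.2922  # hit
  → r_3 = 3.2922
beam 4: φ=135°, α=75°
  direction (0.2588, 0.9659); cell (1,8); t to first gridline: x 0.6955, y 0.6833 (then +3.8637 / +1.0353)
    (1,9) via y @ 0.6833  # hit
  → r_4 = 0.6833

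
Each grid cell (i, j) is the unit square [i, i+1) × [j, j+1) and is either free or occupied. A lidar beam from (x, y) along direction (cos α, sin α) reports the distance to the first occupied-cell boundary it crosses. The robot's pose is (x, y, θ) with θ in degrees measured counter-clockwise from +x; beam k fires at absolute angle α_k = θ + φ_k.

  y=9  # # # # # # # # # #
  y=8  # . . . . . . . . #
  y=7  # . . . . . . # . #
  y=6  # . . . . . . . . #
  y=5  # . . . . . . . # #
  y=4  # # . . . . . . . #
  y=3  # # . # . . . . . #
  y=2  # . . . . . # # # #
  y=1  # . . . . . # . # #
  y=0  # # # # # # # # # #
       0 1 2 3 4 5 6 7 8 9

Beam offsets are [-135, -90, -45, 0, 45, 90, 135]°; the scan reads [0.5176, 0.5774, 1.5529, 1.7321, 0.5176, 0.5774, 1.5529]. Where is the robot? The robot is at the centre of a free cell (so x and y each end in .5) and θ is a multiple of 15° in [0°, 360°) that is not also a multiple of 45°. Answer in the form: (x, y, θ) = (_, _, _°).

(x, y, θ) = (8.5, 7.5, 120°)

Enumerate (i+0.5, j+0.5, θ) over the 54 free cells and 16 admissible headings. For each, cast all 7 beams and compare to the given ranges.
  (2.5, 8.5, 165°): beam 1 = 1.0000 ≠ 0.5176 ✗
  (5.5, 1.5, 165°): beam 1 = 0.5774 ≠ 0.5176 ✗
  (7.5, 8.5, 105°): beam 1 = 1.7321 ≠ 0.5176 ✗
  (8.5, 6.5, 150°): beam 2 = 1.0000 ≠ 0.5774 ✗
  …
  (8.5, 7.5, 120°): r_1=0.5176, r_2=0.5774, r_3=1.5529, r_4=1.7321, r_5=0.5176, r_6=0.5774, r_7=1.5529 — all match ✓
Unique over the lattice → pose = (8.5, 7.5, 120°).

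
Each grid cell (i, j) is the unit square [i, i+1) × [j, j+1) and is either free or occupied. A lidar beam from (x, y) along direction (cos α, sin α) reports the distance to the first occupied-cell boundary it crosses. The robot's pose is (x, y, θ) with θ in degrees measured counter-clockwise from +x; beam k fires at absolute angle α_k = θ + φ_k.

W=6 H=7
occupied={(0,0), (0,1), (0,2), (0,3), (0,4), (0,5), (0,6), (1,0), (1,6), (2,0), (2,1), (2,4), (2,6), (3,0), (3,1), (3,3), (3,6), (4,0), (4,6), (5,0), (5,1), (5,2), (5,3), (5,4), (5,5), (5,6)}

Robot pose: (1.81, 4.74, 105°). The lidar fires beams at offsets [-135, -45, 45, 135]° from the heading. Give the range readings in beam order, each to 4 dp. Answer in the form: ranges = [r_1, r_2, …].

ranges = [0.2194, 1.4549, 0.9353, 1.6200]

beam 1: φ=-135°, α=330°
  cosα=0.8660 sinα=-0.5000 | (1,4) | tMaxX 0.2194 tMaxY 1.4800 | tΔX 1.1547 tΔY 2.0000
    t=0.2194 [x] (2,4) — stop
  → r_1 = 0.2194
beam 2: φ=-45°, α=60°
  cosα=0.5000 sinα=0.8660 | (1,4) | tMaxX 0.3800 tMaxY 0.3002 | tΔX 2.0000 tΔY 1.1547
    t=0.3002 [y] (1,5)
    t=0.3800 [x] (2,5)
    t=1.4549 [y] (2,6) — stop
  → r_2 = 1.4549
beam 3: φ=45°, α=150°
  cosα=-0.8660 sinα=0.5000 | (1,4) | tMaxX 0.9353 tMaxY 0.5200 | tΔX 1.1547 tΔY 2.0000
    t=0.5200 [y] (1,5)
    t=0.9353 [x] (0,5) — stop
  → r_3 = 0.9353
beam 4: φ=135°, α=240°
  cosα=-0.5000 sinα=-0.8660 | (1,4) | tMaxX 1.6200 tMaxY 0.8545 | tΔX 2.0000 tΔY 1.1547
    t=0.8545 [y] (1,3)
    t=1.6200 [x] (0,3) — stop
  → r_4 = 1.6200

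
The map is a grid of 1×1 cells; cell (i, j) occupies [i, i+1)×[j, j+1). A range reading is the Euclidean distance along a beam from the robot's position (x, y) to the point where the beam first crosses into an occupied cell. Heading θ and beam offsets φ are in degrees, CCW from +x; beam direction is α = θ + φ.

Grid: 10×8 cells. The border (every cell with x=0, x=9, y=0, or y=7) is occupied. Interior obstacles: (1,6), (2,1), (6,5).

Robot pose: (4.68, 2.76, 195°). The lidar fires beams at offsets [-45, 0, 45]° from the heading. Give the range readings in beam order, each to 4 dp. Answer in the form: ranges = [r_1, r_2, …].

ranges = [4.2493, 3.8098, 2.0323]

beam 1: φ=-45°, α=150°
  cosα=-0.8660 sinα=0.5000 | (4,2) | tMaxX 0.7852 tMaxY 0.4800 | tΔX 1.1547 tΔY 2.0000
    t=0.4800 [y] (4,3)
    t=0.7852 [x] (3,3)
    t=1.9399 [x] (2,3)
    t=2.4800 [y] (2,4)
    t=3.0946 [x] (1,4)
    t=4.2493 [x] (0,4) — stop
  → r_1 = 4.2493
beam 2: φ=0°, α=195°
  cosα=-0.9659 sinα=-0.2588 | (4,2) | tMaxX 0.7040 tMaxY 2.9364 | tΔX 1.0353 tΔY 3.8637
    t=0.7040 [x] (3,2)
    t=1.7393 [x] (2,2)
    t=2.7745 [x] (1,2)
    t=2.9364 [y] (1,1)
    t=3.8098 [x] (0,1) — stop
  → r_2 = 3.8098
beam 3: φ=45°, α=240°
  cosα=-0.5000 sinα=-0.8660 | (4,2) | tMaxX 1.3600 tMaxY 0.8776 | tΔX 2.0000 tΔY 1.1547
    t=0.8776 [y] (4,1)
    t=1.3600 [x] (3,1)
    t=2.0323 [y] (3,0) — stop
  → r_3 = 2.0323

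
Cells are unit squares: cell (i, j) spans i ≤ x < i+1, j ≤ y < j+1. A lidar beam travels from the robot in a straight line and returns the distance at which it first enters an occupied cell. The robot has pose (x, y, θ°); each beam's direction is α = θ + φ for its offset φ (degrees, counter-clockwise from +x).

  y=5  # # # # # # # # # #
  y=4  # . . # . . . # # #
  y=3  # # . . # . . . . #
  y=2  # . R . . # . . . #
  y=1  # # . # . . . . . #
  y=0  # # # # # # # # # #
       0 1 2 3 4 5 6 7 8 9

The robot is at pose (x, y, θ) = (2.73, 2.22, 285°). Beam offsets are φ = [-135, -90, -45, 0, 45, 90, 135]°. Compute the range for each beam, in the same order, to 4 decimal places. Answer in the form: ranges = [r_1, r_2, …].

ranges = [1.5600, 0.8500, 1.4087, 1.0432, 0.4400, 2.3501, 2.0554]

beam 1: φ=-135°, α=150°
  cosα=-0.8660 sinα=0.5000 | (2,2) | tMaxX 0.8429 tMaxY 1.5600 | tΔX 1.1547 tΔY 2.0000
    t=0.8429 [x] (1,2)
    t=1.5600 [y] (1,3) — stop
  → r_1 = 1.5600
beam 2: φ=-90°, α=195°
  cosα=-0.9659 sinα=-0.2588 | (2,2) | tMaxX 0.7558 tMaxY 0.8500 | tΔX 1.0353 tΔY 3.8637
    t=0.7558 [x] (1,2)
    t=0.8500 [y] (1,1) — stop
  → r_2 = 0.8500
beam 3: φ=-45°, α=240°
  cosα=-0.5000 sinα=-0.8660 | (2,2) | tMaxX 1.4600 tMaxY 0.2540 | tΔX 2.0000 tΔY 1.1547
    t=0.2540 [y] (2,1)
    t=1.4087 [y] (2,0) — stop
  → r_3 = 1.4087
beam 4: φ=0°, α=285°
  cosα=0.2588 sinα=-0.9659 | (2,2) | tMaxX 1.0432 tMaxY 0.2278 | tΔX 3.8637 tΔY 1.0353
    t=0.2278 [y] (2,1)
    t=1.0432 [x] (3,1) — stop
  → r_4 = 1.0432
beam 5: φ=45°, α=330°
  cosα=0.8660 sinα=-0.5000 | (2,2) | tMaxX 0.3118 tMaxY 0.4400 | tΔX 1.1547 tΔY 2.0000
    t=0.3118 [x] (3,2)
    t=0.4400 [y] (3,1) — stop
  → r_5 = 0.4400
beam 6: φ=90°, α=15°
  cosα=0.9659 sinα=0.2588 | (2,2) | tMaxX 0.2795 tMaxY 3.0137 | tΔX 1.0353 tΔY 3.8637
    t=0.2795 [x] (3,2)
    t=1.3148 [x] (4,2)
    t=2.3501 [x] (5,2) — stop
  → r_6 = 2.3501
beam 7: φ=135°, α=60°
  cosα=0.5000 sinα=0.8660 | (2,2) | tMaxX 0.5400 tMaxY 0.9007 | tΔX 2.0000 tΔY 1.1547
    t=0.5400 [x] (3,2)
    t=0.9007 [y] (3,3)
    t=2.0554 [y] (3,4) — stop
  → r_7 = 2.0554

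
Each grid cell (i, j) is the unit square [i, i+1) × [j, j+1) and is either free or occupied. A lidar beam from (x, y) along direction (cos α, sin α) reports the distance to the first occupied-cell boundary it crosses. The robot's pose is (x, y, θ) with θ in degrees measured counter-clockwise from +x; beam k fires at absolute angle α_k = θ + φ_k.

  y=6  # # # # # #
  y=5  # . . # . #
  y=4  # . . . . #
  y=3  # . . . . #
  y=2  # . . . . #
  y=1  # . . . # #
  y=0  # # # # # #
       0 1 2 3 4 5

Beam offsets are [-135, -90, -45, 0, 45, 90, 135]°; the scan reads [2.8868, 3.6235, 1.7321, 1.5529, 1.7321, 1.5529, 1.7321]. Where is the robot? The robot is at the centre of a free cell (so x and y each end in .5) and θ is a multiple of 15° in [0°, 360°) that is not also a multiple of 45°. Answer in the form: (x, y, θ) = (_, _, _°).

Candidates: 18 free-cell centres × 16 headings = 288 poses. Raycast each; keep the one whose scan matches to 4 dp.
  (3.5, 3.5, 15°): beam 2 = 1.9319 ≠ 3.6235 ✗
  (2.5, 5.5, 285°): beam 1 = 1.0000 ≠ 2.8868 ✗
  (1.5, 5.5, 120°): beam 1 = 1.5529 ≠ 2.8868 ✗
  …
  (2.5, 2.5, 195°): r_1=2.8868, r_2=3.6235, r_3=1.7321, r_4=1.5529, r_5=1.7321, r_6=1.5529, r_7=1.7321 — all match ✓
Unique over the lattice → pose = (2.5, 2.5, 195°).

(x, y, θ) = (2.5, 2.5, 195°)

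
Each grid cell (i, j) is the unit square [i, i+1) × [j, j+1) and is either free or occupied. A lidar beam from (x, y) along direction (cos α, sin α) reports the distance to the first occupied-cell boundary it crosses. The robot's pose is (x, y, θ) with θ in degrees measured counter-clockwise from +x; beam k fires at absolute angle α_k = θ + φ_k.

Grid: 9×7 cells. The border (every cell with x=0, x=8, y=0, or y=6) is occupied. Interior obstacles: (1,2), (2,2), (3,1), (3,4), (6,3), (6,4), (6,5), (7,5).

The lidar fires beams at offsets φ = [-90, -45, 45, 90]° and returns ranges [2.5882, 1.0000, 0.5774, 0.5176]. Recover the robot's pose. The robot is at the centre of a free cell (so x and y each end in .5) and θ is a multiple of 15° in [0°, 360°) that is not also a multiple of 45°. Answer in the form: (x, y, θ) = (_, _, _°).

Enumerate (i+0.5, j+0.5, θ) over the 27 free cells and 16 admissible headings. For each, cast all 4 beams and compare to the given ranges.
  (5.5, 4.5, 345°): beam 1 = 3.6235 ≠ 2.5882 ✗
  (4.5, 1.5, 300°): beam 1 = 0.5774 ≠ 2.5882 ✗
  (7.5, 3.5, 105°): beam 1 = 0.5176 ≠ 2.5882 ✗
  (3.5, 3.5, 195°): beam 1 = 0.5176 ≠ 2.5882 ✗
  …
  (1.5, 3.5, 165°): r_1=2.5882, r_2=1.0000, r_3=0.5774, r_4=0.5176 — all match ✓
Only this pose fits every beam.

(x, y, θ) = (1.5, 3.5, 165°)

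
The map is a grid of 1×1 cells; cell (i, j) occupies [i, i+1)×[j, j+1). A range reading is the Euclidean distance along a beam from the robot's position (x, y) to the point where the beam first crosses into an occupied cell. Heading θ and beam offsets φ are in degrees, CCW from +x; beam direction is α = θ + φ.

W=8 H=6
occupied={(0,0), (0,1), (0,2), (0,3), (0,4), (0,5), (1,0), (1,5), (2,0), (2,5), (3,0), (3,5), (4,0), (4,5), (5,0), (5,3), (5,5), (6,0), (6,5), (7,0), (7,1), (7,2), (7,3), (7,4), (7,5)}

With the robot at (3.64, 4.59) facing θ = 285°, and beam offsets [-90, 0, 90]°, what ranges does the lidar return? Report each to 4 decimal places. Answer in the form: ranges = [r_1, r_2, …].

ranges = [2.7331, 3.7166, 1.5841]

beam 1: φ=-90°, α=195°
  dir = (cos 195°, sin 195°) = (-0.9659, -0.2588); from cell (3,4)
  next x-line at t=0.6626, next y-line at t=2.2796; Δt_x=1.0353, Δt_y=3.8637
    x: enter (2,4) at t=0.6626
    x: enter (1,4) at t=1.6979
    y: enter (1,3) at t=2.2796
    x: enter (0,3) at t=2.7331 ← occupied
  → r_1 = 2.7331
beam 2: φ=0°, α=285°
  dir = (cos 285°, sin 285°) = (0.2588, -0.9659); from cell (3,4)
  next x-line at t=1.3909, next y-line at t=0.6108; Δt_x=3.8637, Δt_y=1.0353
    y: enter (3,3) at t=0.6108
    x: enter (4,3) at t=1.3909
    y: enter (4,2) at t=1.6461
    y: enter (4,1) at t=2.6814
    y: enter (4,0) at t=3.7166 ← occupied
  → r_2 = 3.7166
beam 3: φ=90°, α=15°
  dir = (cos 15°, sin 15°) = (0.9659, 0.2588); from cell (3,4)
  next x-line at t=0.3727, next y-line at t=1.5841; Δt_x=1.0353, Δt_y=3.8637
    x: enter (4,4) at t=0.3727
    x: enter (5,4) at t=1.4080
    y: enter (5,5) at t=1.5841 ← occupied
  → r_3 = 1.5841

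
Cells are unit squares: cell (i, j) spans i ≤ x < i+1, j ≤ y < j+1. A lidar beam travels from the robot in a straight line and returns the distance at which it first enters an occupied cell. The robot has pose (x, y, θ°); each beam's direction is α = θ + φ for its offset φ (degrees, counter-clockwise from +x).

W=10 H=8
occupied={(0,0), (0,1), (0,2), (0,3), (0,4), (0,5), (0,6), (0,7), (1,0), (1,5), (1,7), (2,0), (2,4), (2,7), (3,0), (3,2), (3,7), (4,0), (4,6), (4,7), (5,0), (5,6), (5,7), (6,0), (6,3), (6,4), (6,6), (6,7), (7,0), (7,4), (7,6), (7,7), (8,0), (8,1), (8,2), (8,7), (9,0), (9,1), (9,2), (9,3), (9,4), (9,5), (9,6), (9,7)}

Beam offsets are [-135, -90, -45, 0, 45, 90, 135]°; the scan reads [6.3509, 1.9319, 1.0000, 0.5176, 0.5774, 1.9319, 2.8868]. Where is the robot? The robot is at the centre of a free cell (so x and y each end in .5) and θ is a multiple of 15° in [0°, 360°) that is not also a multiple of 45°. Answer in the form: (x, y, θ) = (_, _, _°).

(x, y, θ) = (5.5, 1.5, 255°)

Enumerate (i+0.5, j+0.5, θ) over the 36 free cells and 16 admissible headings. For each, cast all 7 beams and compare to the given ranges.
  (7.5, 3.5, 240°): beam 1 = 0.5176 ≠ 6.3509 ✗
  (4.5, 1.5, 255°): beam 1 = 1.0000 ≠ 6.3509 ✗
  (4.5, 4.5, 210°): beam 1 = 1.5529 ≠ 6.3509 ✗
  (4.5, 3.5, 330°): beam 1 = 3.6235 ≠ 6.3509 ✗
  …
  (5.5, 1.5, 255°): r_1=6.3509, r_2=1.9319, r_3=1.0000, r_4=0.5176, r_5=0.5774, r_6=1.9319, r_7=2.8868 — all match ✓
No second candidate reproduces the full scan.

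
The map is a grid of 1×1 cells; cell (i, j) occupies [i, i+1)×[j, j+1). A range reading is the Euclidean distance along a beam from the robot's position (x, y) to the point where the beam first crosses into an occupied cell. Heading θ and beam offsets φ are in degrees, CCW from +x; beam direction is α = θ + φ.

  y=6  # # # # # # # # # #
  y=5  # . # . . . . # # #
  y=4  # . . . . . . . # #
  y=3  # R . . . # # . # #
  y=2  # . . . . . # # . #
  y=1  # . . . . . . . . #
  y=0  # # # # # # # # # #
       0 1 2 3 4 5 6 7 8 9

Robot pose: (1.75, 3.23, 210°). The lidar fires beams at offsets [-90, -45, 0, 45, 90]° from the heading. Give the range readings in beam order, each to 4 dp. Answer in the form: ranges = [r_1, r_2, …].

ranges = [1.5000, 0.7765, 0.8660, 2.3087, 2.5750]

beam 1: φ=-90°, α=120°
  direction (-0.5000, 0.8660); cell (1,3); t to first gridline: x 1.5000, y 0.8891 (then +2.0000 / +1.1547)
    (1,4) via y @ 0.8891
    (0,4) via x @ 1.5000  # hit
  → r_1 = 1.5000
beam 2: φ=-45°, α=165°
  direction (-0.9659, 0.2588); cell (1,3); t to first gridline: x 0.7765, y 2.9751 (then +1.0353 / +3.8637)
    (0,3) via x @ 0.7765  # hit
  → r_2 = 0.7765
beam 3: φ=0°, α=210°
  direction (-0.8660, -0.5000); cell (1,3); t to first gridline: x 0.8660, y 0.4600 (then +1.1547 / +2.0000)
    (1,2) via y @ 0.4600
    (0,2) via x @ 0.8660  # hit
  → r_3 = 0.8660
beam 4: φ=45°, α=255°
  direction (-0.2588, -0.9659); cell (1,3); t to first gridline: x 2.8978, y 0.2381 (then +3.8637 / +1.0353)
    (1,2) via y @ 0.2381
    (1,1) via y @ 1.2734
    (1,0) via y @ 2.3087  # hit
  → r_4 = 2.3087
beam 5: φ=90°, α=300°
  direction (0.5000, -0.8660); cell (1,3); t to first gridline: x 0.5000, y 0.2656 (then +2.0000 / +1.1547)
    (1,2) via y @ 0.2656
    (2,2) via x @ 0.5000
    (2,1) via y @ 1.4203
    (3,1) via x @ 2.5000
    (3,0) via y @ 2.5750  # hit
  → r_5 = 2.5750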